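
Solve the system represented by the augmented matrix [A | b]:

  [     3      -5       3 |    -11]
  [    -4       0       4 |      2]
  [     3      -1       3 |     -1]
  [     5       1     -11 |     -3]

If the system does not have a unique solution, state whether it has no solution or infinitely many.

Row-reduce the augmented matrix:
R1 ← R1 / (3).
R2 ← R2 + 4·R1.
R3 ← R3 − 3·R1.
R4 ← R4 − 5·R1.
R2 ← R2 / (-20/3).
R1 ← R1 + 5/3·R2.
R3 ← R3 − 4·R2.
R4 ← R4 − 28/3·R2.
R3 ← R3 / (24/5).
R1 ← R1 + 1·R3.
R2 ← R2 + 6/5·R3.
R4 ← R4 + 24/5·R3.
R4 reduces to 0 = 0, so the extra equation is consistent.
Reading off the reduced rows gives x_1 = 0, x_2 = 5/2, x_3 = 1/2.

x_1 = 0, x_2 = 5/2, x_3 = 1/2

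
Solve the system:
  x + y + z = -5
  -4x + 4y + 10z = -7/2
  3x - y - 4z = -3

Row-reduce:
R2 ← R2 + 4·R1.
R3 ← R3 − 3·R1.
R2 ← R2 / (8).
R1 ← R1 − 1·R2.
R3 ← R3 + 4·R2.
Row 3 reduces to 0 = 1/4, a contradiction. The system is inconsistent.

no solution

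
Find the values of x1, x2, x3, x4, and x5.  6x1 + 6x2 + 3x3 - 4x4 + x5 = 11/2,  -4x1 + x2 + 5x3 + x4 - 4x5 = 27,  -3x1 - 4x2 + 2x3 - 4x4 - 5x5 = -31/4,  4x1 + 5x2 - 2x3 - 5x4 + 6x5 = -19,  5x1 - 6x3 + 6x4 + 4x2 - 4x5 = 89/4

Row-reduce the augmented matrix:
R1 ← R1 / (6).
R2 ← R2 + 4·R1.
R3 ← R3 + 3·R1.
R4 ← R4 − 4·R1.
R5 ← R5 − 5·R1.
R2 ← R2 / (5).
R1 ← R1 − 1·R2.
R3 ← R3 + 1·R2.
R4 ← R4 − 1·R2.
R5 ← R5 + 1·R2.
R3 ← R3 / (49/10).
R1 ← R1 + 9/10·R3.
R2 ← R2 − 7/5·R3.
R4 ← R4 + 27/5·R3.
R5 ← R5 + 71/10·R3.
R4 ← R4 / (-440/49).
R1 ← R1 + 220/147·R4.
R2 ← R2 − 31/21·R4.
R3 ← R3 + 190/147·R4.
R5 ← R5 + 26/147·R4.
R5 ← R5 / (-1715/132).
R1 ← R1 + 1/6·R5.
R2 ← R2 − 227/264·R5.
R3 ← R3 + 145/132·R5.
R4 ← R4 + 3/88·R5.
Reading off the reduced rows gives x1 = -3/4, x2 = 3, x3 = 2, x4 = 3, x5 = -2.

x1 = -3/4, x2 = 3, x3 = 2, x4 = 3, x5 = -2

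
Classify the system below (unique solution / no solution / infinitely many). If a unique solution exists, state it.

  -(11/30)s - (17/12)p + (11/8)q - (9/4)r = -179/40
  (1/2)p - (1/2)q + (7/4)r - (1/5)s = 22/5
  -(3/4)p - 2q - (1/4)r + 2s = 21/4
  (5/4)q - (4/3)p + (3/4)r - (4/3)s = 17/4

infinitely many solutions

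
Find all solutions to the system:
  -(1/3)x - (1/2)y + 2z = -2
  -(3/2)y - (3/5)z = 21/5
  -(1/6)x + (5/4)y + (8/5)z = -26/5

Row-reduce:
R1 ← R1 / (-1/3).
R3 ← R3 + 1/6·R1.
R2 ← R2 / (-3/2).
R1 ← R1 − 3/2·R2.
R3 ← R3 − 3/2·R2.
Rank is 2 with 3 unknowns, leaving z free.

infinitely many solutions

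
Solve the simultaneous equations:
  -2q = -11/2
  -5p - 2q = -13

p = 3/2, q = 11/4

Row-reduce the augmented matrix:
Swap R1 and R2.
R1 ← R1 / (-5).
R2 ← R2 / (-2).
R1 ← R1 − 2/5·R2.
Reading off the reduced rows gives p = 3/2, q = 11/4.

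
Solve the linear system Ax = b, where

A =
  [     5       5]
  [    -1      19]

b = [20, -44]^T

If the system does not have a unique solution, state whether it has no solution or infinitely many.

x_1 = 6, x_2 = -2

From equation 2: x_1 = 44 + 19·x_2.
Substitute into equation 1 and solve: x_2 = -2.
Then x_1 = 6.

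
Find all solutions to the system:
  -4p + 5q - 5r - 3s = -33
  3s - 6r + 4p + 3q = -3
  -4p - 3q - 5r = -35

infinitely many solutions

Row-reduce:
R1 ← R1 / (-4).
R2 ← R2 − 4·R1.
R3 ← R3 + 4·R1.
R2 ← R2 / (8).
R1 ← R1 + 5/4·R2.
R3 ← R3 + 8·R2.
R3 ← R3 / (-11).
R1 ← R1 + 15/32·R3.
R2 ← R2 + 11/8·R3.
Rank is 3 with 4 unknowns, leaving s free.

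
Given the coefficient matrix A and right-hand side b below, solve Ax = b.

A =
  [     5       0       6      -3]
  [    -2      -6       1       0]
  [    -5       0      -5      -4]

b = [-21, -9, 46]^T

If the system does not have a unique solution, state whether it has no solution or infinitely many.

Row-reduce:
R1 ← R1 / (5).
R2 ← R2 + 2·R1.
R3 ← R3 + 5·R1.
R2 ← R2 / (-6).
R1 ← R1 − 6/5·R3.
R2 ← R2 + 17/30·R3.
Rank is 3 with 4 unknowns, leaving x_4 free.

infinitely many solutions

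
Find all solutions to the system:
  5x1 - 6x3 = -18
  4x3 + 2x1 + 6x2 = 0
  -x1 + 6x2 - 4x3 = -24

Row-reduce the augmented matrix:
R1 ← R1 / (5).
R2 ← R2 − 2·R1.
R3 ← R3 + 1·R1.
R2 ← R2 / (6).
R3 ← R3 − 6·R2.
R3 ← R3 / (-58/5).
R1 ← R1 + 6/5·R3.
R2 ← R2 − 16/15·R3.
Reading off the reduced rows gives x1 = 0, x2 = -2, x3 = 3.

x1 = 0, x2 = -2, x3 = 3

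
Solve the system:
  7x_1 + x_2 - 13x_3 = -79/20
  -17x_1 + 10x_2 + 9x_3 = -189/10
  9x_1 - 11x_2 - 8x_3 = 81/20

Row-reduce the augmented matrix:
R1 ← R1 / (7).
R2 ← R2 + 17·R1.
R3 ← R3 − 9·R1.
R2 ← R2 / (87/7).
R1 ← R1 − 1/7·R2.
R3 ← R3 + 86/7·R2.
R3 ← R3 / (-1183/87).
R1 ← R1 + 139/87·R3.
R2 ← R2 + 158/87·R3.
Reading off the reduced rows gives x_1 = 2, x_2 = 1/4, x_3 = 7/5.

x_1 = 2, x_2 = 1/4, x_3 = 7/5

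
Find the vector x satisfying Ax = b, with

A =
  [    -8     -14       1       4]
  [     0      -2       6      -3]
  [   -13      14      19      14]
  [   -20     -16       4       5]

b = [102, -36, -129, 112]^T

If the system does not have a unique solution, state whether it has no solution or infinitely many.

x_1 = -1, x_2 = -6, x_3 = -6, x_4 = 4

Row-reduce the augmented matrix:
R1 ← R1 / (-8).
R3 ← R3 + 13·R1.
R4 ← R4 + 20·R1.
R2 ← R2 / (-2).
R1 ← R1 − 7/4·R2.
R3 ← R3 − 147/4·R2.
R4 ← R4 − 19·R2.
R3 ← R3 / (1021/8).
R1 ← R1 − 41/8·R3.
R2 ← R2 + 3·R3.
R4 ← R4 − 117/2·R3.
R4 ← R4 / (-11915/1021).
R1 ← R1 + 1238/1021·R4.
R2 ← R2 − 777/2042·R4.
R3 ← R3 + 381/1021·R4.
Reading off the reduced rows gives x_1 = -1, x_2 = -6, x_3 = -6, x_4 = 4.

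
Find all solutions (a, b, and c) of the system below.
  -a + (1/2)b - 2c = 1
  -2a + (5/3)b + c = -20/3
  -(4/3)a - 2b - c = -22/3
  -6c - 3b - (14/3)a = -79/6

no solution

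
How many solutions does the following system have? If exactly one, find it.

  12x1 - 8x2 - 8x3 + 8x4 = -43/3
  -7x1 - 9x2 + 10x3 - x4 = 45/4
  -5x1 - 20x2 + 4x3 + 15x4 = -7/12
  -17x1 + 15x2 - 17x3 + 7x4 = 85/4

Row-reduce the augmented matrix:
R1 ← R1 / (12).
R2 ← R2 + 7·R1.
R3 ← R3 + 5·R1.
R4 ← R4 + 17·R1.
R2 ← R2 / (-41/3).
R1 ← R1 + 2/3·R2.
R3 ← R3 + 70/3·R2.
R4 ← R4 − 11/3·R2.
R3 ← R3 / (-346/41).
R1 ← R1 + 38/41·R3.
R2 ← R2 + 16/41·R3.
R4 ← R4 + 1103/41·R3.
R4 ← R4 / (-6633/346).
R1 ← R1 + 145/173·R4.
R2 ← R2 + 143/173·R4.
R3 ← R3 + 495/346·R4.
Reading off the reduced rows gives x1 = -7/4, x2 = -4/3, x3 = -3/2, x4 = -2.

x1 = -7/4, x2 = -4/3, x3 = -3/2, x4 = -2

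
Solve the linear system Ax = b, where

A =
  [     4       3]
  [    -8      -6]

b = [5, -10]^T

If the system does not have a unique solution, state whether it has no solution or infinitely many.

Row-reduce:
R1 ← R1 / (4).
R2 ← R2 + 8·R1.
Rank is 1 with 2 unknowns, leaving x_2 free.

infinitely many solutions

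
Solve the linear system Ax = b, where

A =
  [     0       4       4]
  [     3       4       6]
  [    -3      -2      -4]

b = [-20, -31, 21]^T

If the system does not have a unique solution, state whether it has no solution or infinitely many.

infinitely many solutions

Row-reduce:
Swap R1 and R2.
R1 ← R1 / (3).
R3 ← R3 + 3·R1.
R2 ← R2 / (4).
R1 ← R1 − 4/3·R2.
R3 ← R3 − 2·R2.
Rank is 2 with 3 unknowns, leaving x_3 free.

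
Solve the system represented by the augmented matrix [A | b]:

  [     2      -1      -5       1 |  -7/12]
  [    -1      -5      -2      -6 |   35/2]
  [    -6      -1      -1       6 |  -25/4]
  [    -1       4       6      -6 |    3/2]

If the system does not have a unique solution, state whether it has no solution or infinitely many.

Row-reduce the augmented matrix:
R1 ← R1 / (2).
R2 ← R2 + 1·R1.
R3 ← R3 + 6·R1.
R4 ← R4 + 1·R1.
R2 ← R2 / (-11/2).
R1 ← R1 + 1/2·R2.
R3 ← R3 + 4·R2.
R4 ← R4 − 7/2·R2.
R3 ← R3 / (-140/11).
R1 ← R1 + 23/11·R3.
R2 ← R2 − 9/11·R3.
R4 ← R4 − 7/11·R3.
R4 ← R4 / (-167/20).
R1 ← R1 + 159/140·R4.
R2 ← R2 − 257/140·R4.
R3 ← R3 + 143/140·R4.
Reading off the reduced rows gives x_1 = 0, x_2 = -2, x_3 = 1/4, x_4 = -4/3.

x_1 = 0, x_2 = -2, x_3 = 1/4, x_4 = -4/3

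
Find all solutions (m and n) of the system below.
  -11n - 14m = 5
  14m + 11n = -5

infinitely many solutions

Row-reduce:
R1 ← R1 / (-14).
R2 ← R2 − 14·R1.
Rank is 1 with 2 unknowns, leaving n free.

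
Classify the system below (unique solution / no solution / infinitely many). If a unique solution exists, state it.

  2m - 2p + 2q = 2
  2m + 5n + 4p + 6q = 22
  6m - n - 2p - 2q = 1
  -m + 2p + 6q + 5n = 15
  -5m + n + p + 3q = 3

Row-reduce:
R1 ← R1 / (2).
R2 ← R2 − 2·R1.
R3 ← R3 − 6·R1.
R4 ← R4 + 1·R1.
R5 ← R5 + 5·R1.
R2 ← R2 / (5).
R3 ← R3 + 1·R2.
R4 ← R4 − 5·R2.
R5 ← R5 − 1·R2.
R3 ← R3 / (26/5).
R1 ← R1 + 1·R3.
R2 ← R2 − 6/5·R3.
R4 ← R4 + 5·R3.
R5 ← R5 + 26/5·R3.
R4 ← R4 / (-51/13).
R1 ← R1 + 5/13·R4.
R2 ← R2 − 32/13·R4.
R3 ← R3 + 18/13·R4.
Row 5 reduces to 0 = 3, a contradiction. The system is inconsistent.

no solution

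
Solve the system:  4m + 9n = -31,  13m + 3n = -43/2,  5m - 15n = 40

no solution

Row-reduce:
R1 ← R1 / (4).
R2 ← R2 − 13·R1.
R3 ← R3 − 5·R1.
R2 ← R2 / (-105/4).
R1 ← R1 − 9/4·R2.
R3 ← R3 + 105/4·R2.
Row 3 reduces to 0 = -1/2, a contradiction. The system is inconsistent.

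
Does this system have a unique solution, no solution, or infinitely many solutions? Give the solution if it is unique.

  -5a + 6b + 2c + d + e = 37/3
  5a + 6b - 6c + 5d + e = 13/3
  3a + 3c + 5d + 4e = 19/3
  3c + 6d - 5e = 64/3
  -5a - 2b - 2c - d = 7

a = -2, b = 0, c = 0, d = 3, e = -2/3

Row-reduce the augmented matrix:
R1 ← R1 / (-5).
R2 ← R2 − 5·R1.
R3 ← R3 − 3·R1.
R5 ← R5 + 5·R1.
R2 ← R2 / (12).
R1 ← R1 + 6/5·R2.
R3 ← R3 − 18/5·R2.
R5 ← R5 + 8·R2.
R3 ← R3 / (27/5).
R1 ← R1 + 4/5·R3.
R2 ← R2 + 1/3·R3.
R4 ← R4 − 3·R3.
R5 ← R5 + 20/3·R3.
R4 ← R4 / (35/9).
R1 ← R1 − 26/27·R4.
R2 ← R2 − 119/162·R4.
R3 ← R3 − 19/27·R4.
R5 ← R5 − 542/81·R4.
R5 ← R5 / (1115/63).
R1 ← R1 − 50/21·R5.
R2 ← R2 − 16/9·R5.
R3 ← R3 − 43/21·R5.
R4 ← R4 + 13/7·R5.
Reading off the reduced rows gives a = -2, b = 0, c = 0, d = 3, e = -2/3.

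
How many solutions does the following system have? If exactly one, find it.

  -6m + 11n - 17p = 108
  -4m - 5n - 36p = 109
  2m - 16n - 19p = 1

infinitely many solutions

Row-reduce:
R1 ← R1 / (-6).
R2 ← R2 + 4·R1.
R3 ← R3 − 2·R1.
R2 ← R2 / (-37/3).
R1 ← R1 + 11/6·R2.
R3 ← R3 + 37/3·R2.
Rank is 2 with 3 unknowns, leaving p free.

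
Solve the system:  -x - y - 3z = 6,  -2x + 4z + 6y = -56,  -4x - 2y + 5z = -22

Row-reduce the augmented matrix:
R1 ← R1 / (-1).
R2 ← R2 + 2·R1.
R3 ← R3 + 4·R1.
R2 ← R2 / (8).
R1 ← R1 − 1·R2.
R3 ← R3 − 2·R2.
R3 ← R3 / (29/2).
R1 ← R1 − 7/4·R3.
R2 ← R2 − 5/4·R3.
Reading off the reduced rows gives x = 6, y = -6, z = -2.

x = 6, y = -6, z = -2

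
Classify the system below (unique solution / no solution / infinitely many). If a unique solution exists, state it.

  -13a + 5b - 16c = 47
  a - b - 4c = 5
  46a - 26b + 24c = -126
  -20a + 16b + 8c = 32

a = 0, b = 3, c = -2

Row-reduce the augmented matrix:
R1 ← R1 / (-13).
R2 ← R2 − 1·R1.
R3 ← R3 − 46·R1.
R4 ← R4 + 20·R1.
R2 ← R2 / (-8/13).
R1 ← R1 + 5/13·R2.
R3 ← R3 + 108/13·R2.
R4 ← R4 − 108/13·R2.
R3 ← R3 / (38).
R1 ← R1 − 9/2·R3.
R2 ← R2 − 17/2·R3.
R4 ← R4 + 38·R3.
R4 reduces to 0 = 0, so the extra equation is consistent.
Reading off the reduced rows gives a = 0, b = 3, c = -2.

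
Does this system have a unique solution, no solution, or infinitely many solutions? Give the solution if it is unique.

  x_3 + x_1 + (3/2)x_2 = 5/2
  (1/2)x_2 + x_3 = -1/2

infinitely many solutions

Row-reduce:
R2 ← R2 / (1/2).
R1 ← R1 − 3/2·R2.
Rank is 2 with 3 unknowns, leaving x_3 free.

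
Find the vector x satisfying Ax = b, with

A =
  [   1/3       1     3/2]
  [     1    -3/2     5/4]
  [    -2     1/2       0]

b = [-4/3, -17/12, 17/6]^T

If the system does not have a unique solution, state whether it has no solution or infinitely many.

x_1 = -3/2, x_2 = -1/3, x_3 = -1/3

Row-reduce the augmented matrix:
R1 ← R1 / (1/3).
R2 ← R2 − 1·R1.
R3 ← R3 + 2·R1.
R2 ← R2 / (-9/2).
R1 ← R1 − 3·R2.
R3 ← R3 − 13/2·R2.
R3 ← R3 / (155/36).
R1 ← R1 − 7/3·R3.
R2 ← R2 − 13/18·R3.
Reading off the reduced rows gives x_1 = -3/2, x_2 = -1/3, x_3 = -1/3.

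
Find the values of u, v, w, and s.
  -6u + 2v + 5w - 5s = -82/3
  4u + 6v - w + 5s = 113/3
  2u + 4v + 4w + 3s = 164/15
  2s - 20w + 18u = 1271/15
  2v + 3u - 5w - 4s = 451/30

Row-reduce the augmented matrix:
R1 ← R1 / (-6).
R2 ← R2 − 4·R1.
R3 ← R3 − 2·R1.
R4 ← R4 − 18·R1.
R5 ← R5 − 3·R1.
R2 ← R2 / (22/3).
R1 ← R1 + 1/3·R2.
R3 ← R3 − 14/3·R2.
R4 ← R4 − 6·R2.
R5 ← R5 − 3·R2.
R3 ← R3 / (46/11).
R1 ← R1 + 8/11·R3.
R2 ← R2 − 7/22·R3.
R4 ← R4 + 76/11·R3.
R5 ← R5 + 38/11·R3.
R4 ← R4 / (-320/23).
R1 ← R1 − 22/23·R4.
R2 ← R2 − 19/92·R4.
R3 ← R3 − 3/46·R4.
R5 ← R5 + 160/23·R4.
R5 reduces to 0 = 0, so the extra equation is consistent.
Reading off the reduced rows gives u = 3/2, v = 3, w = -8/3, s = 11/5.

u = 3/2, v = 3, w = -8/3, s = 11/5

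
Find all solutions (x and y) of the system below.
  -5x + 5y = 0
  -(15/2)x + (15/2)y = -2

Row-reduce:
R1 ← R1 / (-5).
R2 ← R2 + 15/2·R1.
Row 2 reduces to 0 = -2, a contradiction. The system is inconsistent.

no solution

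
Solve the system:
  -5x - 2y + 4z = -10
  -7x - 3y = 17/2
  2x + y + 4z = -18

no solution

Row-reduce:
R1 ← R1 / (-5).
R2 ← R2 + 7·R1.
R3 ← R3 − 2·R1.
R2 ← R2 / (-1/5).
R1 ← R1 − 2/5·R2.
R3 ← R3 − 1/5·R2.
Row 3 reduces to 0 = 1/2, a contradiction. The system is inconsistent.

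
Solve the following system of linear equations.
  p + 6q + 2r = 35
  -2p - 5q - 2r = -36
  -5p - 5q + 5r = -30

Row-reduce the augmented matrix:
R2 ← R2 + 2·R1.
R3 ← R3 + 5·R1.
R2 ← R2 / (7).
R1 ← R1 − 6·R2.
R3 ← R3 − 25·R2.
R3 ← R3 / (55/7).
R1 ← R1 − 2/7·R3.
R2 ← R2 − 2/7·R3.
Reading off the reduced rows gives p = 5, q = 4, r = 3.

p = 5, q = 4, r = 3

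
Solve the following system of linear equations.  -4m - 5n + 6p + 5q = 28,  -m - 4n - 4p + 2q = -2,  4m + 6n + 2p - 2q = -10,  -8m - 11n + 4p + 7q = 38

Row-reduce:
R1 ← R1 / (-4).
R2 ← R2 + 1·R1.
R3 ← R3 − 4·R1.
R4 ← R4 + 8·R1.
R2 ← R2 / (-11/4).
R1 ← R1 − 5/4·R2.
R3 ← R3 − 1·R2.
R4 ← R4 + 1·R2.
R3 ← R3 / (6).
R1 ← R1 + 4·R3.
R2 ← R2 − 2·R3.
R4 ← R4 + 6·R3.
Rank is 3 with 4 unknowns, leaving q free.

infinitely many solutions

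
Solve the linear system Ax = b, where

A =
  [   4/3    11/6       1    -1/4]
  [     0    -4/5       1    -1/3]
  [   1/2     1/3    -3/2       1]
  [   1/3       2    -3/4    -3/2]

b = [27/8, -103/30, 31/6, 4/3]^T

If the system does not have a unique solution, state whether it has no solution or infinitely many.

Row-reduce the augmented matrix:
R1 ← R1 / (4/3).
R3 ← R3 − 1/2·R1.
R4 ← R4 − 1/3·R1.
R2 ← R2 / (-4/5).
R1 ← R1 − 11/8·R2.
R3 ← R3 + 17/48·R2.
R4 ← R4 − 37/24·R2.
R3 ← R3 / (-445/192).
R1 ← R1 − 79/32·R3.
R2 ← R2 + 5/4·R3.
R4 ← R4 − 89/96·R3.
R4 ← R4 / (-19/12).
R1 ← R1 − 50/89·R4.
R2 ← R2 + 45/178·R4.
R3 ← R3 + 143/267·R4.
Reading off the reduced rows gives x_1 = 1, x_2 = 2, x_3 = -1, x_4 = 5/2.

x_1 = 1, x_2 = 2, x_3 = -1, x_4 = 5/2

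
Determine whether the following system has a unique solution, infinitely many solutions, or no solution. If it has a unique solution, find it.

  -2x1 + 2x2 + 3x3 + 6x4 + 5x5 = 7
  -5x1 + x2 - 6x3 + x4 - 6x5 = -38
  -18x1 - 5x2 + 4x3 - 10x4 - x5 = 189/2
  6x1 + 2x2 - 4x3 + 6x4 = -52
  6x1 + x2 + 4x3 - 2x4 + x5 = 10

Row-reduce:
R1 ← R1 / (-2).
R2 ← R2 + 5·R1.
R3 ← R3 + 18·R1.
R4 ← R4 − 6·R1.
R5 ← R5 − 6·R1.
R2 ← R2 / (-4).
R1 ← R1 + 1·R2.
R3 ← R3 + 23·R2.
R4 ← R4 − 8·R2.
R5 ← R5 − 7·R2.
R3 ← R3 / (437/8).
R1 ← R1 − 15/8·R3.
R2 ← R2 − 27/8·R3.
R4 ← R4 + 22·R3.
R5 ← R5 + 85/8·R3.
R4 ← R4 / (1156/437).
R1 ← R1 + 29/437·R4.
R2 ← R2 − 1084/437·R4.
R3 ← R3 − 132/437·R4.
R5 ← R5 + 2312/437·R4.
Row 5 reduces to 0 = 1/2, a contradiction. The system is inconsistent.

no solution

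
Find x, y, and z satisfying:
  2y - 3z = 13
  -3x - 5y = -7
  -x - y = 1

Row-reduce the augmented matrix:
Swap R1 and R2.
R1 ← R1 / (-3).
R3 ← R3 + 1·R1.
R2 ← R2 / (2).
R1 ← R1 − 5/3·R2.
R3 ← R3 − 2/3·R2.
R1 ← R1 − 5/2·R3.
R2 ← R2 + 3/2·R3.
Reading off the reduced rows gives x = -6, y = 5, z = -1.

x = -6, y = 5, z = -1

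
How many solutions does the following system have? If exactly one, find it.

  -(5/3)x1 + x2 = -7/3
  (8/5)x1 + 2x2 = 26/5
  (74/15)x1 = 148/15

Row-reduce the augmented matrix:
R1 ← R1 / (-5/3).
R2 ← R2 − 8/5·R1.
R3 ← R3 − 74/15·R1.
R2 ← R2 / (74/25).
R1 ← R1 + 3/5·R2.
R3 ← R3 − 74/25·R2.
R3 reduces to 0 = 0, so the extra equation is consistent.
Reading off the reduced rows gives x1 = 2, x2 = 1.

x1 = 2, x2 = 1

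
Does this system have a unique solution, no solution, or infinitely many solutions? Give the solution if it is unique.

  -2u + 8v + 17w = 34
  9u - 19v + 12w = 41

infinitely many solutions

Row-reduce:
R1 ← R1 / (-2).
R2 ← R2 − 9·R1.
R2 ← R2 / (17).
R1 ← R1 + 4·R2.
Rank is 2 with 3 unknowns, leaving w free.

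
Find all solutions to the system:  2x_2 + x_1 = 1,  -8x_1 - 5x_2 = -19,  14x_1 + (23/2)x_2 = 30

no solution

Row-reduce:
R2 ← R2 + 8·R1.
R3 ← R3 − 14·R1.
R2 ← R2 / (11).
R1 ← R1 − 2·R2.
R3 ← R3 + 33/2·R2.
Row 3 reduces to 0 = -1/2, a contradiction. The system is inconsistent.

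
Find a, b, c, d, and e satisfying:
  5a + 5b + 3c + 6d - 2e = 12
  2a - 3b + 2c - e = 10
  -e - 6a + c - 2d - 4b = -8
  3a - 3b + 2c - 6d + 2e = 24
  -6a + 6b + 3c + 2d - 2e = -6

a = 2, b = 0, c = 4, d = -1, e = 2

Row-reduce the augmented matrix:
R1 ← R1 / (5).
R2 ← R2 − 2·R1.
R3 ← R3 + 6·R1.
R4 ← R4 − 3·R1.
R5 ← R5 + 6·R1.
R2 ← R2 / (-5).
R1 ← R1 − 1·R2.
R3 ← R3 − 2·R2.
R4 ← R4 + 6·R2.
R5 ← R5 − 12·R2.
R3 ← R3 / (123/25).
R1 ← R1 − 19/25·R3.
R2 ← R2 + 4/25·R3.
R4 ← R4 + 19/25·R3.
R5 ← R5 − 213/25·R3.
R4 ← R4 / (-746/123).
R1 ← R1 − 8/123·R4.
R2 ← R2 − 76/123·R4.
R3 ← R3 − 106/123·R4.
R5 ← R5 + 160/41·R4.
R5 ← R5 / (-269/373).
R1 ← R1 − 48/373·R5.
R2 ← R2 − 83/373·R5.
R3 ← R3 + 110/373·R5.
R4 ← R4 + 357/746·R5.
Reading off the reduced rows gives a = 2, b = 0, c = 4, d = -1, e = 2.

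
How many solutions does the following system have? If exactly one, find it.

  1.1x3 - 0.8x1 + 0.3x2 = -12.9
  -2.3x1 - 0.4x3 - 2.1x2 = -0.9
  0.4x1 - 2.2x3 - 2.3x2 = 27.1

Row-reduce the augmented matrix:
R1 ← R1 / (-4/5).
R2 ← R2 + 23/10·R1.
R3 ← R3 − 2/5·R1.
R2 ← R2 / (-237/80).
R1 ← R1 + 3/8·R2.
R3 ← R3 + 43/20·R2.
R3 ← R3 / (739/790).
R1 ← R1 + 73/79·R3.
R2 ← R2 − 95/79·R3.
Reading off the reduced rows gives x1 = 6, x2 = -5, x3 = -6.

x1 = 6, x2 = -5, x3 = -6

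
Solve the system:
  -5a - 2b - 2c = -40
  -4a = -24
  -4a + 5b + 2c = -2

a = 6, b = 4, c = 1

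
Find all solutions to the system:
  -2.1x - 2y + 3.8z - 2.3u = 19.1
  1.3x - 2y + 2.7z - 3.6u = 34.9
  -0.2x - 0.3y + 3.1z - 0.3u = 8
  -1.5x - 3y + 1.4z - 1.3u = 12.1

x = 3, y = -2, z = 2, u = -6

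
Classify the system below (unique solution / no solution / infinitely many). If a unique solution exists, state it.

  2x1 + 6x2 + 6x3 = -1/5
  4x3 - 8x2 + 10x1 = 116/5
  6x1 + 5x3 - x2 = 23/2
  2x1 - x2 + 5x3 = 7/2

Row-reduce the augmented matrix:
R1 ← R1 / (2).
R2 ← R2 − 10·R1.
R3 ← R3 − 6·R1.
R4 ← R4 − 2·R1.
R2 ← R2 / (-38).
R1 ← R1 − 3·R2.
R3 ← R3 + 19·R2.
R4 ← R4 + 7·R2.
Swap R3 and R4.
R3 ← R3 / (72/19).
R1 ← R1 − 18/19·R3.
R2 ← R2 − 13/19·R3.
R4 reduces to 0 = 0, so the extra equation is consistent.
Reading off the reduced rows gives x1 = 2, x2 = -1/2, x3 = -1/5.

x1 = 2, x2 = -1/2, x3 = -1/5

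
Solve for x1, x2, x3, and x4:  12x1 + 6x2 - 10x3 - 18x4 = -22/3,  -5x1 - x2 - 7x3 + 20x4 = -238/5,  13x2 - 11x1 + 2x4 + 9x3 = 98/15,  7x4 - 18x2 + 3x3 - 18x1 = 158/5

x1 = -2/3, x2 = -7/5, x3 = 7/3, x4 = -9/5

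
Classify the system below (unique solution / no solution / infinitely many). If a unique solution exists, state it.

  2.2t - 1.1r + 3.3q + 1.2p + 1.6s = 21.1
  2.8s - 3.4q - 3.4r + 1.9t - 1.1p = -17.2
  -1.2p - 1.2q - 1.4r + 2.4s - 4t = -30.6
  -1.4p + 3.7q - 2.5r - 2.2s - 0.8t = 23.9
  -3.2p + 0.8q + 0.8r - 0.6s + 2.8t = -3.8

p = 5, q = 4, r = -3, s = -5, t = 3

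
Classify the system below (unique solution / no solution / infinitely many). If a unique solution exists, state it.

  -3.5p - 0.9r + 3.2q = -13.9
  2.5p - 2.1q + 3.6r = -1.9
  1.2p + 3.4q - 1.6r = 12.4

Row-reduce the augmented matrix:
R1 ← R1 / (-7/2).
R2 ← R2 − 5/2·R1.
R3 ← R3 − 6/5·R1.
R2 ← R2 / (13/70).
R1 ← R1 + 32/35·R2.
R3 ← R3 − 787/175·R2.
R3 ← R3 / (-23893/325).
R1 ← R1 − 963/65·R3.
R2 ← R2 − 207/13·R3.
Reading off the reduced rows gives p = 5, q = 0, r = -4.

p = 5, q = 0, r = -4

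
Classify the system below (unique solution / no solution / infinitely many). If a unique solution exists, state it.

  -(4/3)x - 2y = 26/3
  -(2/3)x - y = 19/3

no solution

Row-reduce:
R1 ← R1 / (-4/3).
R2 ← R2 + 2/3·R1.
Row 2 reduces to 0 = 2, a contradiction. The system is inconsistent.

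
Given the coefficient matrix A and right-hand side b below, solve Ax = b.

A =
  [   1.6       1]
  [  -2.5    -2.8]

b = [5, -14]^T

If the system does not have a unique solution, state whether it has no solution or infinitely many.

From equation 1: x_2 = 5 − 8/5·x_1.
Substitute into equation 2 and solve: x_1 = 0.
Then x_2 = 5.

x_1 = 0, x_2 = 5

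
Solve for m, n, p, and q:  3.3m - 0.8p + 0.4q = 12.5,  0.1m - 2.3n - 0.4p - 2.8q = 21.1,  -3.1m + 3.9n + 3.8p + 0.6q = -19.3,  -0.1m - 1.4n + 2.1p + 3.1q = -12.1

Row-reduce the augmented matrix:
R1 ← R1 / (33/10).
R2 ← R2 − 1/10·R1.
R3 ← R3 + 31/10·R1.
R4 ← R4 + 1/10·R1.
R2 ← R2 / (-23/10).
R3 ← R3 − 39/10·R2.
R4 ← R4 + 7/5·R2.
R3 ← R3 / (9151/3795).
R1 ← R1 + 8/33·R3.
R2 ← R2 − 124/759·R3.
R4 ← R4 − 17491/7590·R3.
R4 ← R4 / (386557/45755).
R1 ← R1 + 2380/9151·R4.
R2 ← R2 − 13540/9151·R4.
R3 ← R3 + 14393/9151·R4.
Reading off the reduced rows gives m = 5, n = -2, p = 2, q = -6.

m = 5, n = -2, p = 2, q = -6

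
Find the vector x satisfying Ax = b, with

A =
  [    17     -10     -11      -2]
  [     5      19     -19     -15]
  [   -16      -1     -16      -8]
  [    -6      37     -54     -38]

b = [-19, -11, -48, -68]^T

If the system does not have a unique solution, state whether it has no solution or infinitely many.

no solution

Row-reduce:
R1 ← R1 / (17).
R2 ← R2 − 5·R1.
R3 ← R3 + 16·R1.
R4 ← R4 + 6·R1.
R2 ← R2 / (373/17).
R1 ← R1 + 10/17·R2.
R3 ← R3 + 177/17·R2.
R4 ← R4 − 569/17·R2.
R3 ← R3 / (-12620/373).
R1 ← R1 + 399/373·R3.
R2 ← R2 + 268/373·R3.
R4 ← R4 + 12620/373·R3.
Row 4 reduces to 0 = 2, a contradiction. The system is inconsistent.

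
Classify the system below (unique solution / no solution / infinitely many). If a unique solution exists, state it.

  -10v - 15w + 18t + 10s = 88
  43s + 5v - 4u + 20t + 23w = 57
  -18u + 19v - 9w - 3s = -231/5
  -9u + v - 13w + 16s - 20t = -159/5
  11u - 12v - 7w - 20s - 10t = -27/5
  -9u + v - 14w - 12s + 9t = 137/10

u = 1, v = -9/5, w = -1, s = 1, t = 5/2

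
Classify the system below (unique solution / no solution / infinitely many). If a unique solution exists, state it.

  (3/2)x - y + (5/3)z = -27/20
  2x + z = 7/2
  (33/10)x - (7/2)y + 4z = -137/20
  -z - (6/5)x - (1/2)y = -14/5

Row-reduce the augmented matrix:
R1 ← R1 / (3/2).
R2 ← R2 − 2·R1.
R3 ← R3 − 33/10·R1.
R4 ← R4 + 6/5·R1.
R2 ← R2 / (4/3).
R1 ← R1 + 2/3·R2.
R3 ← R3 + 13/10·R2.
R4 ← R4 + 13/10·R2.
R3 ← R3 / (-103/120).
R1 ← R1 − 1/2·R3.
R2 ← R2 + 11/12·R3.
R4 ← R4 + 103/120·R3.
R4 reduces to 0 = 0, so the extra equation is consistent.
Reading off the reduced rows gives x = 5/2, y = 13/5, z = -3/2.

x = 5/2, y = 13/5, z = -3/2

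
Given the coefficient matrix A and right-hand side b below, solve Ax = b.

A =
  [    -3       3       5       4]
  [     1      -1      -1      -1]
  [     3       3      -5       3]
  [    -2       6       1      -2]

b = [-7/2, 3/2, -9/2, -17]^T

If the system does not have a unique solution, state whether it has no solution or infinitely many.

x_1 = 0, x_2 = -5/2, x_3 = 0, x_4 = 1

Row-reduce the augmented matrix:
R1 ← R1 / (-3).
R2 ← R2 − 1·R1.
R3 ← R3 − 3·R1.
R4 ← R4 + 2·R1.
Swap R2 and R3.
R2 ← R2 / (6).
R1 ← R1 + 1·R2.
R4 ← R4 − 4·R2.
R3 ← R3 / (2/3).
R1 ← R1 + 5/3·R3.
R4 ← R4 + 7/3·R3.
R4 ← R4 / (-49/6).
R1 ← R1 − 2/3·R4.
R2 ← R2 − 7/6·R4.
R3 ← R3 − 1/2·R4.
Reading off the reduced rows gives x_1 = 0, x_2 = -5/2, x_3 = 0, x_4 = 1.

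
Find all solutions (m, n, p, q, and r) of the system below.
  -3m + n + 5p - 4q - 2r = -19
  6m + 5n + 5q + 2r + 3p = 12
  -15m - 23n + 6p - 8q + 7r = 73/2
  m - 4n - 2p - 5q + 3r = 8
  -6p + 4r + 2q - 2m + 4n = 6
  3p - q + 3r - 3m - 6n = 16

Row-reduce:
R1 ← R1 / (-3).
R2 ← R2 − 6·R1.
R3 ← R3 + 15·R1.
R4 ← R4 − 1·R1.
R5 ← R5 + 2·R1.
R6 ← R6 + 3·R1.
R2 ← R2 / (7).
R1 ← R1 + 1/3·R2.
R3 ← R3 + 28·R2.
R4 ← R4 + 11/3·R2.
R5 ← R5 − 10/3·R2.
R6 ← R6 + 7·R2.
R3 ← R3 / (33).
R1 ← R1 + 22/21·R3.
R2 ← R2 − 13/7·R3.
R4 ← R4 − 136/21·R3.
R5 ← R5 + 326/21·R3.
R6 ← R6 − 11·R3.
R4 ← R4 / (-166/21).
R1 ← R1 − 25/21·R4.
R2 ← R2 + 3/7·R4.
R5 ← R5 − 128/21·R4.
R5 ← R5 / (9266/913).
R1 ← R1 − 1433/1826·R5.
R2 ← R2 + 1399/1826·R5.
R3 ← R3 − 3/11·R5.
R4 ← R4 − 111/1826·R5.
Row 6 reduces to 0 = -1/6, a contradiction. The system is inconsistent.

no solution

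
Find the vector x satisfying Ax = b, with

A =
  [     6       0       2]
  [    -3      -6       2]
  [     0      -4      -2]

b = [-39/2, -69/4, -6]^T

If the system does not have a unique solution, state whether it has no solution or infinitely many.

x_1 = -9/4, x_2 = 3, x_3 = -3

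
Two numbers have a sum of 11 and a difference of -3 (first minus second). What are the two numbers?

Let x = first number, y = second number.
  x + y = 11
  x - y = -3
From equation 1: x = 11 − y.
Substitute into equation 2 and solve: y = 7.
Then x = 4.

first number: 4, second number: 7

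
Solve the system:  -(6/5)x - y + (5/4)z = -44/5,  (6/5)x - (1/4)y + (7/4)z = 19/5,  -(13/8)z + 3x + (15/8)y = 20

no solution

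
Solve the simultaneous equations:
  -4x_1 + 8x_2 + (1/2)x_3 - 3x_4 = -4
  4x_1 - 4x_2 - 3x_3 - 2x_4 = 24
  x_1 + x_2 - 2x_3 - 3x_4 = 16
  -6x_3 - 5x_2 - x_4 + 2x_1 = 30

infinitely many solutions

Row-reduce:
R1 ← R1 / (-4).
R2 ← R2 − 4·R1.
R3 ← R3 − 1·R1.
R4 ← R4 − 2·R1.
R2 ← R2 / (4).
R1 ← R1 + 2·R2.
R3 ← R3 − 3·R2.
R4 ← R4 + 1·R2.
Swap R3 and R4.
R3 ← R3 / (-51/8).
R1 ← R1 + 11/8·R3.
R2 ← R2 + 5/8·R3.
Rank is 3 with 4 unknowns, leaving x_4 free.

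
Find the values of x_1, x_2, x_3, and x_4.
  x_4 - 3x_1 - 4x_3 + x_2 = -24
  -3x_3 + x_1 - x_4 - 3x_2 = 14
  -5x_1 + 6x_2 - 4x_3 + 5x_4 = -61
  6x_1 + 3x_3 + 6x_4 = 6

x_1 = 6, x_2 = -1, x_3 = 0, x_4 = -5

Row-reduce the augmented matrix:
R1 ← R1 / (-3).
R2 ← R2 − 1·R1.
R3 ← R3 + 5·R1.
R4 ← R4 − 6·R1.
R2 ← R2 / (-8/3).
R1 ← R1 + 1/3·R2.
R3 ← R3 − 13/3·R2.
R4 ← R4 − 2·R2.
R3 ← R3 / (-35/8).
R1 ← R1 − 15/8·R3.
R2 ← R2 − 13/8·R3.
R4 ← R4 + 33/4·R3.
R4 ← R4 / (114/35).
R1 ← R1 − 5/7·R4.
R2 ← R2 − 38/35·R4.
R3 ← R3 + 18/35·R4.
Reading off the reduced rows gives x_1 = 6, x_2 = -1, x_3 = 0, x_4 = -5.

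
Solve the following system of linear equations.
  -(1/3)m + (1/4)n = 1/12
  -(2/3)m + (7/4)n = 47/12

m = 2, n = 3

Row-reduce the augmented matrix:
R1 ← R1 / (-1/3).
R2 ← R2 + 2/3·R1.
R2 ← R2 / (5/4).
R1 ← R1 + 3/4·R2.
Reading off the reduced rows gives m = 2, n = 3.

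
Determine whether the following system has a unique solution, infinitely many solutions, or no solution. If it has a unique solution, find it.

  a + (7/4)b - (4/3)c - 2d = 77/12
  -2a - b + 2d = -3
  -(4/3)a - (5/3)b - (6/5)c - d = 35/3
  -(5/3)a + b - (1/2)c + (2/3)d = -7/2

a = 1, b = -3, c = -5, d = -2

Row-reduce the augmented matrix:
R2 ← R2 + 2·R1.
R3 ← R3 + 4/3·R1.
R4 ← R4 + 5/3·R1.
R2 ← R2 / (5/2).
R1 ← R1 − 7/4·R2.
R3 ← R3 − 2/3·R2.
R4 ← R4 − 47/12·R2.
R3 ← R3 / (-34/15).
R1 ← R1 − 8/15·R3.
R2 ← R2 + 16/15·R3.
R4 ← R4 − 131/90·R3.
R4 ← R4 / (-4729/3060).
R1 ← R1 + 341/255·R4.
R2 ← R2 − 172/255·R4.
R3 ← R3 − 47/34·R4.
Reading off the reduced rows gives a = 1, b = -3, c = -5, d = -2.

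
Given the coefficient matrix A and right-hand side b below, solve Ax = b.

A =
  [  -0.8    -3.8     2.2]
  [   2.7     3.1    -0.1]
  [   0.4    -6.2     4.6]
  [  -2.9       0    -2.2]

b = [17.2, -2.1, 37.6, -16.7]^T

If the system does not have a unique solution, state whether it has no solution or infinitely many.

x_1 = 5, x_2 = -5, x_3 = 1

Row-reduce the augmented matrix:
R1 ← R1 / (-4/5).
R2 ← R2 − 27/10·R1.
R3 ← R3 − 2/5·R1.
R4 ← R4 + 29/10·R1.
R2 ← R2 / (-389/40).
R1 ← R1 − 19/4·R2.
R3 ← R3 + 81/10·R2.
R4 ← R4 − 551/40·R2.
R3 ← R3 / (-156/389).
R1 ← R1 − 322/389·R3.
R2 ← R2 + 293/389·R3.
R4 ← R4 − 78/389·R3.
R4 reduces to 0 = 0, so the extra equation is consistent.
Reading off the reduced rows gives x_1 = 5, x_2 = -5, x_3 = 1.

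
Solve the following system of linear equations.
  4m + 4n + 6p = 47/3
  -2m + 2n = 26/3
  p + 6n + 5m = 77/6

m = -4/3, n = 3, p = 3/2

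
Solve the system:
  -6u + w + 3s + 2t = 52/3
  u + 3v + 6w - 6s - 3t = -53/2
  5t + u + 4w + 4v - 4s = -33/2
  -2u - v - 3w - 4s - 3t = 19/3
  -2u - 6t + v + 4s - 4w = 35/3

Row-reduce the augmented matrix:
R1 ← R1 / (-6).
R2 ← R2 − 1·R1.
R3 ← R3 − 1·R1.
R4 ← R4 + 2·R1.
R5 ← R5 + 2·R1.
R2 ← R2 / (3).
R3 ← R3 − 4·R2.
R4 ← R4 + 1·R2.
R5 ← R5 − 1·R2.
R3 ← R3 / (-73/18).
R1 ← R1 + 1/6·R3.
R2 ← R2 − 37/18·R3.
R4 ← R4 + 23/18·R3.
R5 ← R5 + 115/18·R3.
R4 ← R4 / (-587/73).
R1 ← R1 + 48/73·R4.
R2 ← R2 − 8/73·R4.
R3 ← R3 + 69/73·R4.
R5 ← R5 + 88/73·R4.
R5 ← R5 / (-10964/587).
R1 ← R1 + 57/587·R5.
R2 ← R2 − 2064/587·R5.
R3 ← R3 + 779/587·R5.
R4 ← R4 − 537/587·R5.
Reading off the reduced rows gives u = -5/2, v = -4/3, w = -2, s = 1, t = 2/3.

u = -5/2, v = -4/3, w = -2, s = 1, t = 2/3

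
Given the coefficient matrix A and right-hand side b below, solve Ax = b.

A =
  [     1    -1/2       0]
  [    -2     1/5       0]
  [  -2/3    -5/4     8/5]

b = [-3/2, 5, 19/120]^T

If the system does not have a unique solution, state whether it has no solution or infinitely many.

x_1 = -11/4, x_2 = -5/2, x_3 = -3

Row-reduce the augmented matrix:
R2 ← R2 + 2·R1.
R3 ← R3 + 2/3·R1.
R2 ← R2 / (-4/5).
R1 ← R1 + 1/2·R2.
R3 ← R3 + 19/12·R2.
R3 ← R3 / (8/5).
Reading off the reduced rows gives x_1 = -11/4, x_2 = -5/2, x_3 = -3.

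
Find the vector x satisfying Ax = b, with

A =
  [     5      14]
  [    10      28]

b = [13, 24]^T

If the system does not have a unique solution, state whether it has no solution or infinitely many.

Row-reduce:
R1 ← R1 / (5).
R2 ← R2 − 10·R1.
Row 2 reduces to 0 = -2, a contradiction. The system is inconsistent.

no solution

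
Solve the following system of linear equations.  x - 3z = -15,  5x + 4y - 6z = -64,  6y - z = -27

Row-reduce the augmented matrix:
R2 ← R2 − 5·R1.
R2 ← R2 / (4).
R3 ← R3 − 6·R2.
R3 ← R3 / (-29/2).
R1 ← R1 + 3·R3.
R2 ← R2 − 9/4·R3.
Reading off the reduced rows gives x = -6, y = -4, z = 3.

x = -6, y = -4, z = 3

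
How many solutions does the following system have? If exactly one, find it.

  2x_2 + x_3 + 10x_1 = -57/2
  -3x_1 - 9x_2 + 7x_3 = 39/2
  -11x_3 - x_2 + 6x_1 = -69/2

x_1 = -3, x_2 = 0, x_3 = 3/2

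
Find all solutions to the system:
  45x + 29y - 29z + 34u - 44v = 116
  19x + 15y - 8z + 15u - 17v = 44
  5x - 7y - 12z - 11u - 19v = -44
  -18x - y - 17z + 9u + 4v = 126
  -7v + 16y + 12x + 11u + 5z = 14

no solution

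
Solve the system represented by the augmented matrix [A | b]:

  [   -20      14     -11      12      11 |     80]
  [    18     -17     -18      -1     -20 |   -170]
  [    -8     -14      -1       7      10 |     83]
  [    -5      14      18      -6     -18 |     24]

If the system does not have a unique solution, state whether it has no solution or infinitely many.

infinitely many solutions

Row-reduce:
R1 ← R1 / (-20).
R2 ← R2 − 18·R1.
R3 ← R3 + 8·R1.
R4 ← R4 + 5·R1.
R2 ← R2 / (-22/5).
R1 ← R1 + 7/10·R2.
R3 ← R3 + 98/5·R2.
R4 ← R4 − 21/2·R2.
R3 ← R3 / (2809/22).
R1 ← R1 − 439/88·R3.
R2 ← R2 − 279/44·R3.
R4 ← R4 + 4033/88·R3.
R4 ← R4 / (-5541/11236).
R1 ← R1 + 6061/11236·R4.
R2 ← R2 + 947/5618·R4.
R3 ← R3 + 912/2809·R4.
Rank is 4 with 5 unknowns, leaving x_5 free.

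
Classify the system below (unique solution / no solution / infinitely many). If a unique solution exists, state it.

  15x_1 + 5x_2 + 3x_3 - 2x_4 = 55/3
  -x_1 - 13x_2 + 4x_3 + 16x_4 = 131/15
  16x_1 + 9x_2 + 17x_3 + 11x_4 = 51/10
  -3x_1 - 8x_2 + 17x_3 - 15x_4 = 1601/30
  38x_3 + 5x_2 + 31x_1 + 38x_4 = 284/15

Row-reduce the augmented matrix:
R1 ← R1 / (15).
R2 ← R2 + 1·R1.
R3 ← R3 − 16·R1.
R4 ← R4 + 3·R1.
R5 ← R5 − 31·R1.
R2 ← R2 / (-38/3).
R1 ← R1 − 1/3·R2.
R3 ← R3 − 11/3·R2.
R4 ← R4 + 7·R2.
R5 ← R5 + 16/3·R2.
R3 ← R3 / (2853/190).
R1 ← R1 − 59/190·R3.
R2 ← R2 + 63/190·R3.
R4 ← R4 − 2903/190·R3.
R5 ← R5 − 2853/95·R3.
R4 ← R4 / (-120412/2853).
R1 ← R1 + 235/2853·R4.
R2 ← R2 + 273/317·R4.
R3 ← R3 − 3368/2853·R4.
R5 reduces to 0 = 0, so the extra equation is consistent.
Reading off the reduced rows gives x_1 = 8/5, x_2 = -7/3, x_3 = 1, x_4 = -3/2.

x_1 = 8/5, x_2 = -7/3, x_3 = 1, x_4 = -3/2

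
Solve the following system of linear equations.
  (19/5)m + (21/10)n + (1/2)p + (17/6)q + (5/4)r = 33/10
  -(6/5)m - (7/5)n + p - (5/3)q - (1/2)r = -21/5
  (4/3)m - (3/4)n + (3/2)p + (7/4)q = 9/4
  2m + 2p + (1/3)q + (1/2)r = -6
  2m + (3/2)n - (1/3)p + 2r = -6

Row-reduce:
R1 ← R1 / (19/5).
R2 ← R2 + 6/5·R1.
R3 ← R3 − 4/3·R1.
R4 ← R4 − 2·R1.
R5 ← R5 − 2·R1.
R2 ← R2 / (-14/19).
R1 ← R1 − 21/38·R2.
R3 ← R3 + 113/76·R2.
R4 ← R4 + 21/19·R2.
R5 ← R5 − 15/38·R2.
R3 ← R3 / (-85/84).
R1 ← R1 − 1·R3.
R2 ← R2 + 11/7·R3.
R5 ← R5 − 1/42·R3.
Swap R4 and R5.
R4 ← R4 / (-2831/1530).
R1 ← R1 − 417/170·R4.
R2 ← R2 + 649/255·R4.
R3 ← R3 + 583/255·R4.
Row 5 reduces to 0 = -3, a contradiction. The system is inconsistent.

no solution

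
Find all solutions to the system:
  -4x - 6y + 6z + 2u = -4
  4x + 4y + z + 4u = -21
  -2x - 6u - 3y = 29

infinitely many solutions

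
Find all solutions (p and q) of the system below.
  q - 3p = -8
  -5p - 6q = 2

Row-reduce the augmented matrix:
R1 ← R1 / (-3).
R2 ← R2 + 5·R1.
R2 ← R2 / (-23/3).
R1 ← R1 + 1/3·R2.
Reading off the reduced rows gives p = 2, q = -2.

p = 2, q = -2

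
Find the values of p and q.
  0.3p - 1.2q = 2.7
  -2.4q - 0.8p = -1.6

p = 5, q = -1

Row-reduce the augmented matrix:
R1 ← R1 / (3/10).
R2 ← R2 + 4/5·R1.
R2 ← R2 / (-28/5).
R1 ← R1 + 4·R2.
Reading off the reduced rows gives p = 5, q = -1.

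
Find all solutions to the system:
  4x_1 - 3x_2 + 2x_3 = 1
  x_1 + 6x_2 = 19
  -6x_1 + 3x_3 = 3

Row-reduce the augmented matrix:
R1 ← R1 / (4).
R2 ← R2 − 1·R1.
R3 ← R3 + 6·R1.
R2 ← R2 / (27/4).
R1 ← R1 + 3/4·R2.
R3 ← R3 + 9/2·R2.
R3 ← R3 / (17/3).
R1 ← R1 − 4/9·R3.
R2 ← R2 + 2/27·R3.
Reading off the reduced rows gives x_1 = 1, x_2 = 3, x_3 = 3.

x_1 = 1, x_2 = 3, x_3 = 3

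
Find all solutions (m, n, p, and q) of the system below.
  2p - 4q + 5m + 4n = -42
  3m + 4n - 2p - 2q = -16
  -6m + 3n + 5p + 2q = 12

Row-reduce:
R1 ← R1 / (5).
R2 ← R2 − 3·R1.
R3 ← R3 + 6·R1.
R2 ← R2 / (8/5).
R1 ← R1 − 4/5·R2.
R3 ← R3 − 39/5·R2.
R3 ← R3 / (23).
R1 ← R1 − 2·R3.
R2 ← R2 + 2·R3.
Rank is 3 with 4 unknowns, leaving q free.

infinitely many solutions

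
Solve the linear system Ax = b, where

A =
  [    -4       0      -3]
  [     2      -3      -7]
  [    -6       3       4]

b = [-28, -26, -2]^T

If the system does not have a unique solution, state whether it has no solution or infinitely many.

Row-reduce:
R1 ← R1 / (-4).
R2 ← R2 − 2·R1.
R3 ← R3 + 6·R1.
R2 ← R2 / (-3).
R3 ← R3 − 3·R2.
Rank is 2 with 3 unknowns, leaving x_3 free.

infinitely many solutions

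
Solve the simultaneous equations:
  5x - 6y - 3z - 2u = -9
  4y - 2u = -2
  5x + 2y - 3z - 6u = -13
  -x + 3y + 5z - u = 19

Row-reduce:
R1 ← R1 / (5).
R3 ← R3 − 5·R1.
R4 ← R4 + 1·R1.
R2 ← R2 / (4).
R1 ← R1 + 6/5·R2.
R3 ← R3 − 8·R2.
R4 ← R4 − 9/5·R2.
Swap R3 and R4.
R3 ← R3 / (22/5).
R1 ← R1 + 3/5·R3.
Rank is 3 with 4 unknowns, leaving u free.

infinitely many solutions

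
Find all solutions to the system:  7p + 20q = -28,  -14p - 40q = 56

infinitely many solutions

Row-reduce:
R1 ← R1 / (7).
R2 ← R2 + 14·R1.
Rank is 1 with 2 unknowns, leaving q free.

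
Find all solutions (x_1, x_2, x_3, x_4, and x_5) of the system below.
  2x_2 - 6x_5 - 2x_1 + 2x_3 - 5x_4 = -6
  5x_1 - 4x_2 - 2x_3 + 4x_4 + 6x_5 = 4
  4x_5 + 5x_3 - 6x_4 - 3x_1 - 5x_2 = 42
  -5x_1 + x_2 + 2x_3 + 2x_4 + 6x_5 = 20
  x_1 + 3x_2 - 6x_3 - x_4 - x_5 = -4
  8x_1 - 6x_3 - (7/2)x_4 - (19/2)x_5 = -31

no solution

Row-reduce:
R1 ← R1 / (-2).
R2 ← R2 − 5·R1.
R3 ← R3 + 3·R1.
R4 ← R4 + 5·R1.
R5 ← R5 − 1·R1.
R6 ← R6 − 8·R1.
R1 ← R1 + 1·R2.
R3 ← R3 + 8·R2.
R4 ← R4 + 4·R2.
R5 ← R5 − 4·R2.
R6 ← R6 − 8·R2.
R3 ← R3 / (26).
R1 ← R1 − 2·R3.
R2 ← R2 − 3·R3.
R4 ← R4 − 9·R3.
R5 ← R5 + 17·R3.
R6 ← R6 + 22·R3.
R4 ← R4 / (183/52).
R1 ← R1 + 23/26·R4.
R2 ← R2 + 43/52·R4.
R3 ← R3 + 133/52·R4.
R5 ← R5 + 675/52·R4.
R6 ← R6 + 153/13·R4.
R5 ← R5 / (819/61).
R1 ← R1 + 6/61·R5.
R2 ← R2 + 56/61·R5.
R3 ← R3 − 102/61·R5.
R4 ← R4 − 94/61·R5.
R6 ← R6 − 819/122·R5.
Row 6 reduces to 0 = 1, a contradiction. The system is inconsistent.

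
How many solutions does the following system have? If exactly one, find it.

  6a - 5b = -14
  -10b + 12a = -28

Row-reduce:
R1 ← R1 / (6).
R2 ← R2 − 12·R1.
Rank is 1 with 2 unknowns, leaving b free.

infinitely many solutions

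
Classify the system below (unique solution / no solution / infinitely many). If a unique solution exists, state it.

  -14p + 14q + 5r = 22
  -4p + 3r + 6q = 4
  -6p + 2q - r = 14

infinitely many solutions

Row-reduce:
R1 ← R1 / (-14).
R2 ← R2 + 4·R1.
R3 ← R3 + 6·R1.
R2 ← R2 / (2).
R1 ← R1 + 1·R2.
R3 ← R3 + 4·R2.
Rank is 2 with 3 unknowns, leaving r free.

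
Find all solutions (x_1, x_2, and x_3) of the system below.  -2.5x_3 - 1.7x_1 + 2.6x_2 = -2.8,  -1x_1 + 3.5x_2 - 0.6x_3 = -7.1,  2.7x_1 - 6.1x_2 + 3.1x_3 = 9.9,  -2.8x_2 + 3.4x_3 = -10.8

x_1 = 6, x_2 = -1, x_3 = -4

Row-reduce the augmented matrix:
R1 ← R1 / (-17/10).
R2 ← R2 + 1·R1.
R3 ← R3 − 27/10·R1.
R2 ← R2 / (67/34).
R1 ← R1 + 26/17·R2.
R3 ← R3 + 67/34·R2.
R4 ← R4 + 14/5·R2.
Swap R3 and R4.
R3 ← R3 / (7767/1675).
R1 ← R1 − 719/335·R3.
R2 ← R2 − 148/335·R3.
R4 reduces to 0 = 0, so the extra equation is consistent.
Reading off the reduced rows gives x_1 = 6, x_2 = -1, x_3 = -4.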